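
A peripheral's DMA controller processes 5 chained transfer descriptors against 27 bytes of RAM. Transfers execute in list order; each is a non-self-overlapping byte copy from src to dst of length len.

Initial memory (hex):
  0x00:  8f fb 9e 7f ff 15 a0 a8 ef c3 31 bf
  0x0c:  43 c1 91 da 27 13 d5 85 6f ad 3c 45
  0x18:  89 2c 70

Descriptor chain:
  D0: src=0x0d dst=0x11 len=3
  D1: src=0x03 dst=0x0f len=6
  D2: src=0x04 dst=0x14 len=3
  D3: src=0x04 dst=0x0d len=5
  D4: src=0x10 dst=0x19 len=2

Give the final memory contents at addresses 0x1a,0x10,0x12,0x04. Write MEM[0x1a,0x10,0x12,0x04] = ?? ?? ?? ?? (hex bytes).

MEM[0x1a,0x10,0x12,0x04] = ef a8 a0 ff

[0] 0x0d->0x11 len=3 : c1 91 da
[1] 0x03->0x0f len=6 : 7f ff 15 a0 a8 ef
[2] 0x04->0x14 len=3 : ff 15 a0
[3] 0x04->0x0d len=5 : ff 15 a0 a8 ef
[4] 0x10->0x19 len=2 : a8 ef
query mem[0x1a]=0xef, mem[0x10]=0xa8, mem[0x12]=0xa0, mem[0x04]=0xff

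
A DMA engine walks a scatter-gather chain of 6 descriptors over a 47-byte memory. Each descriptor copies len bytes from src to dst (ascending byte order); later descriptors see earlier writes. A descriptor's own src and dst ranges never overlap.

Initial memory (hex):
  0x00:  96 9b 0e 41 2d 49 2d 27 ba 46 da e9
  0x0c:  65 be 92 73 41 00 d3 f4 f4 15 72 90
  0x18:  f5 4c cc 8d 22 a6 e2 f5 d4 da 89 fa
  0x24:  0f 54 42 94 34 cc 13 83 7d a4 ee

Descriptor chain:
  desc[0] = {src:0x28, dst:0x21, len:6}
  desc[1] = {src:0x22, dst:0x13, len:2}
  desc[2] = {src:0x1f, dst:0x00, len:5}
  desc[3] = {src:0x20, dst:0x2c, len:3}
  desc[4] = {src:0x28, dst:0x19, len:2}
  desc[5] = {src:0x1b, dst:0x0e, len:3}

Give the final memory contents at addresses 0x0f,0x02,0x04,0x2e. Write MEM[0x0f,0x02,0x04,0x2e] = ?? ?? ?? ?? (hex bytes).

MEM[0x0f,0x02,0x04,0x2e] = 22 34 13 cc

[0] 0x28->0x21 len=6 : 34 cc 13 83 7d a4
[1] 0x22->0x13 len=2 : cc 13
[2] 0x1f->0x00 len=5 : f5 d4 34 cc 13
[3] 0x20->0x2c len=3 : d4 34 cc
[4] 0x28->0x19 len=2 : 34 cc
[5] 0x1b->0x0e len=3 : 8d 22 a6
query mem[0x0f]=0x22, mem[0x02]=0x34, mem[0x04]=0x13, mem[0x2e]=0xcc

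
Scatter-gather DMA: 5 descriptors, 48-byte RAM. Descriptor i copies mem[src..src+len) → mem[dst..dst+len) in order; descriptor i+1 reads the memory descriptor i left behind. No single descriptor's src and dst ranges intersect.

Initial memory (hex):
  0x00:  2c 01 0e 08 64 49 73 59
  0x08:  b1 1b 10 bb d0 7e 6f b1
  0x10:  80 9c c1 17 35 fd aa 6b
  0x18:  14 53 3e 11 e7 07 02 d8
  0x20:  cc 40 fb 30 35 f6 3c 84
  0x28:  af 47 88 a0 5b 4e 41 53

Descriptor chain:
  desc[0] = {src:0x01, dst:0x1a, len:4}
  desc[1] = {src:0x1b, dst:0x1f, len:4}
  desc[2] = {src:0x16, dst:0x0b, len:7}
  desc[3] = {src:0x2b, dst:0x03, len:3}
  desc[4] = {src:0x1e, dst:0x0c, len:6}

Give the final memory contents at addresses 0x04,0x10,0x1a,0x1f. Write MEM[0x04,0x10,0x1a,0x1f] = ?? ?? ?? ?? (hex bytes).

MEM[0x04,0x10,0x1a,0x1f] = 5b 02 01 0e

[0] 0x01->0x1a len=4 : 01 0e 08 64
[1] 0x1b->0x1f len=4 : 0e 08 64 02
[2] 0x16->0x0b len=7 : aa 6b 14 53 01 0e 08
[3] 0x2b->0x03 len=3 : a0 5b 4e
[4] 0x1e->0x0c len=6 : 02 0e 08 64 02 30
query mem[0x04]=0x5b, mem[0x10]=0x02, mem[0x1a]=0x01, mem[0x1f]=0x0e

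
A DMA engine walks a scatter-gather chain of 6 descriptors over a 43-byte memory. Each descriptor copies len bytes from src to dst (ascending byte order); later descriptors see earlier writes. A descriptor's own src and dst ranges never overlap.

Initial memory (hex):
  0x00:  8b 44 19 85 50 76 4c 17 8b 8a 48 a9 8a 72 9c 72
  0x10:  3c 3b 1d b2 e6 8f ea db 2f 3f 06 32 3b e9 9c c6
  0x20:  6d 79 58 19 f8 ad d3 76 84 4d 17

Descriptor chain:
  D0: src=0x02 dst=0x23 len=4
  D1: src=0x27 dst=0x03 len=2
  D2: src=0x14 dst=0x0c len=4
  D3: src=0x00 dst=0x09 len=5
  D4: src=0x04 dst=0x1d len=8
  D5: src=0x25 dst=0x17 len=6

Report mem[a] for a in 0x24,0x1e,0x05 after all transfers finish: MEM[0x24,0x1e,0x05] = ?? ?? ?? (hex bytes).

MEM[0x24,0x1e,0x05] = 19 76 76

#0 dst[0x23+4] := {0x19,0x85,0x50,0x76}
#1 dst[0x03+2] := {0x76,0x84}
#2 dst[0x0c+4] := {0xe6,0x8f,0xea,0xdb}
#3 dst[0x09+5] := {0x8b,0x44,0x19,0x76,0x84}
#4 dst[0x1d+8] := {0x84,0x76,0x4c,0x17,0x8b,0x8b,0x44,0x19}
#5 dst[0x17+6] := {0x50,0x76,0x76,0x84,0x4d,0x17}
query mem[0x24]=0x19, mem[0x1e]=0x76, mem[0x05]=0x76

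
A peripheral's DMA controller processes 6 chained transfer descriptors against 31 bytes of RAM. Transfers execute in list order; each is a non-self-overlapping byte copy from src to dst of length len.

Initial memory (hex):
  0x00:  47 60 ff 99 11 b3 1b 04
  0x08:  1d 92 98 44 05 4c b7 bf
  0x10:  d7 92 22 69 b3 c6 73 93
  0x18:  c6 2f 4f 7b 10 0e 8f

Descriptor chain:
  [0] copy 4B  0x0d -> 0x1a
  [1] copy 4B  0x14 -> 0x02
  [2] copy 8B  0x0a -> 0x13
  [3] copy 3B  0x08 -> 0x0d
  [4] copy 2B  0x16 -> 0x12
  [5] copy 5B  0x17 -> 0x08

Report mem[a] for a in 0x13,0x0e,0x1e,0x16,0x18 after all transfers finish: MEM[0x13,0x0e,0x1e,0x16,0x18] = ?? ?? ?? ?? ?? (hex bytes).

MEM[0x13,0x0e,0x1e,0x16,0x18] = b7 92 8f 4c bf

#0 dst[0x1a+4] := {0x4c,0xb7,0xbf,0xd7}
#1 dst[0x02+4] := {0xb3,0xc6,0x73,0x93}
#2 dst[0x13+8] := {0x98,0x44,0x05,0x4c,0xb7,0xbf,0xd7,0x92}
#3 dst[0x0d+3] := {0x1d,0x92,0x98}
#4 dst[0x12+2] := {0x4c,0xb7}
#5 dst[0x08+5] := {0xb7,0xbf,0xd7,0x92,0xb7}
query mem[0x13]=0xb7, mem[0x0e]=0x92, mem[0x1e]=0x8f, mem[0x16]=0x4c, mem[0x18]=0xbf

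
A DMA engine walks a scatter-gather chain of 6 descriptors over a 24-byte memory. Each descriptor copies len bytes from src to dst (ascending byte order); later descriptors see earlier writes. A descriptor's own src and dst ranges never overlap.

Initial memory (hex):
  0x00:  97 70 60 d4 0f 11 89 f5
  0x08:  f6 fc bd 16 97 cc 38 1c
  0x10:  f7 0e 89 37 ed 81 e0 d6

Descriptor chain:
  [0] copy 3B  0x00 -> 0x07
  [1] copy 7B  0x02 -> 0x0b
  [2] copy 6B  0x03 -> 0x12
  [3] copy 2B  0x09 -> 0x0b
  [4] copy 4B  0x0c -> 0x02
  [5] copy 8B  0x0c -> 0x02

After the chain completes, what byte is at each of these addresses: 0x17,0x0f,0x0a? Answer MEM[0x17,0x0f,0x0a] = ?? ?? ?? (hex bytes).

[0] 0x00->0x07 len=3 : 97 70 60
[1] 0x02->0x0b len=7 : 60 d4 0f 11 89 97 70
[2] 0x03->0x12 len=6 : d4 0f 11 89 97 70
[3] 0x09->0x0b len=2 : 60 bd
[4] 0x0c->0x02 len=4 : bd 0f 11 89
[5] 0x0c->0x02 len=8 : bd 0f 11 89 97 70 d4 0f
query mem[0x17]=0x70, mem[0x0f]=0x89, mem[0x0a]=0xbd

MEM[0x17,0x0f,0x0a] = 70 89 bd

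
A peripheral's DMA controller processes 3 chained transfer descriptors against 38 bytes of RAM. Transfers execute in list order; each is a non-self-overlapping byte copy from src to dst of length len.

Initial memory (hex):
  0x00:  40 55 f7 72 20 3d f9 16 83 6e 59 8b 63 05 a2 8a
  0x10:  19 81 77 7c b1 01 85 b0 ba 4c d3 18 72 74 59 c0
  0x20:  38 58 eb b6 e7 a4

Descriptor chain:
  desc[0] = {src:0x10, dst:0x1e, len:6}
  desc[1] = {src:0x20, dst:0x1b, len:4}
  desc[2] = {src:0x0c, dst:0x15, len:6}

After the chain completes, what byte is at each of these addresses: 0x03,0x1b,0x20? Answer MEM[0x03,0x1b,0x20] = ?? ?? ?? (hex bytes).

MEM[0x03,0x1b,0x20] = 72 77 77

D0: mem[0x1e..0x23] <- [19 81 77 7c b1 01]
D1: mem[0x1b..0x1e] <- [77 7c b1 01]
D2: mem[0x15..0x1a] <- [63 05 a2 8a 19 81]
query mem[0x03]=0x72, mem[0x1b]=0x77, mem[0x20]=0x77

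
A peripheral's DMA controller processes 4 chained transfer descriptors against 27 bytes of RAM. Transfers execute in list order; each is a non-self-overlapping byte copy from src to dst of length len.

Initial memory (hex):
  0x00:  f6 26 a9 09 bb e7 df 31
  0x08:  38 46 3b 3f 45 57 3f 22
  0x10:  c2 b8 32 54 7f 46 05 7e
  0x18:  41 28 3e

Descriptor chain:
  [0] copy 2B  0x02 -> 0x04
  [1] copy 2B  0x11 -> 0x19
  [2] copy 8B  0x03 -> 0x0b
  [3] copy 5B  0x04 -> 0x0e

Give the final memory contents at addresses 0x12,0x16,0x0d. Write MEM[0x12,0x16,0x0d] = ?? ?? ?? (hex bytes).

MEM[0x12,0x16,0x0d] = 38 05 09

D0: mem[0x04..0x05] <- [a9 09]
D1: mem[0x19..0x1a] <- [b8 32]
D2: mem[0x0b..0x12] <- [09 a9 09 df 31 38 46 3b]
D3: mem[0x0e..0x12] <- [a9 09 df 31 38]
query mem[0x12]=0x38, mem[0x16]=0x05, mem[0x0d]=0x09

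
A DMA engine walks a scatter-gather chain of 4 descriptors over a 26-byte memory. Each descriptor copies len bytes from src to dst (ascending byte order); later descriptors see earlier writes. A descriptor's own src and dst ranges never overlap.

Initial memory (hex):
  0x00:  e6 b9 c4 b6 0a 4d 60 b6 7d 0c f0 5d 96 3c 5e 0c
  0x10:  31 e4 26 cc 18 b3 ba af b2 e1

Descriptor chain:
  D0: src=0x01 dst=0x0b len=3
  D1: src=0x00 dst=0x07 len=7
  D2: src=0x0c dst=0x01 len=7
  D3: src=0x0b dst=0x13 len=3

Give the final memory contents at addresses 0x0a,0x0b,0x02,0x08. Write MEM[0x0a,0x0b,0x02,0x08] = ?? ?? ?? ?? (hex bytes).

MEM[0x0a,0x0b,0x02,0x08] = b6 0a 60 b9

  after D0: wrote 3B at 0x0b = b9c4b6
  after D1: wrote 7B at 0x07 = e6b9c4b60a4d60
  after D2: wrote 7B at 0x01 = 4d605e0c31e426
  after D3: wrote 3B at 0x13 = 0a4d60
query mem[0x0a]=0xb6, mem[0x0b]=0x0a, mem[0x02]=0x60, mem[0x08]=0xb9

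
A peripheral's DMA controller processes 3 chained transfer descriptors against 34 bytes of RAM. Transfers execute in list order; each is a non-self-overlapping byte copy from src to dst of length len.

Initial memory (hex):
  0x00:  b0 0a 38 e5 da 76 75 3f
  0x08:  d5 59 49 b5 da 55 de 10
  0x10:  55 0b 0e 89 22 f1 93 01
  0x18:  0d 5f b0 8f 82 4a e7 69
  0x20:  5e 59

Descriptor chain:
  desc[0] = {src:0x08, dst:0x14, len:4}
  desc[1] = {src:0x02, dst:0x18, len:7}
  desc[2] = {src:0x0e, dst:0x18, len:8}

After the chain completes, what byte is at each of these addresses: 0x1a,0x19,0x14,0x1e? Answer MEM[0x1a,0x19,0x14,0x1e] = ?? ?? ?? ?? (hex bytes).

D0: mem[0x14..0x17] <- [d5 59 49 b5]
D1: mem[0x18..0x1e] <- [38 e5 da 76 75 3f d5]
D2: mem[0x18..0x1f] <- [de 10 55 0b 0e 89 d5 59]
query mem[0x1a]=0x55, mem[0x19]=0x10, mem[0x14]=0xd5, mem[0x1e]=0xd5

MEM[0x1a,0x19,0x14,0x1e] = 55 10 d5 d5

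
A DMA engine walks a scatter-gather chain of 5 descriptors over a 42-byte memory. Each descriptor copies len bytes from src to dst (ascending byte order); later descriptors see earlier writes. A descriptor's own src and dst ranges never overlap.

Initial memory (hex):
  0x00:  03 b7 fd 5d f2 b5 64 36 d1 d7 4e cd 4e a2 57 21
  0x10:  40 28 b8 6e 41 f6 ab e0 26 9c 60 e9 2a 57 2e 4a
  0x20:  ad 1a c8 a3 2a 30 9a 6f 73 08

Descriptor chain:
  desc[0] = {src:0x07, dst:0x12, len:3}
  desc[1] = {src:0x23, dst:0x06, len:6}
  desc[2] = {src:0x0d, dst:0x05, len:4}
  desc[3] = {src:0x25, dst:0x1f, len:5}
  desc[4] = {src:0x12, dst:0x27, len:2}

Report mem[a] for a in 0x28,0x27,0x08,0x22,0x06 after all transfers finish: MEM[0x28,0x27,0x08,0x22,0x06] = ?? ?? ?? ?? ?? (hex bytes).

#0 dst[0x12+3] := {0x36,0xd1,0xd7}
#1 dst[0x06+6] := {0xa3,0x2a,0x30,0x9a,0x6f,0x73}
#2 dst[0x05+4] := {0xa2,0x57,0x21,0x40}
#3 dst[0x1f+5] := {0x30,0x9a,0x6f,0x73,0x08}
#4 dst[0x27+2] := {0x36,0xd1}
query mem[0x28]=0xd1, mem[0x27]=0x36, mem[0x08]=0x40, mem[0x22]=0x73, mem[0x06]=0x57

MEM[0x28,0x27,0x08,0x22,0x06] = d1 36 40 73 57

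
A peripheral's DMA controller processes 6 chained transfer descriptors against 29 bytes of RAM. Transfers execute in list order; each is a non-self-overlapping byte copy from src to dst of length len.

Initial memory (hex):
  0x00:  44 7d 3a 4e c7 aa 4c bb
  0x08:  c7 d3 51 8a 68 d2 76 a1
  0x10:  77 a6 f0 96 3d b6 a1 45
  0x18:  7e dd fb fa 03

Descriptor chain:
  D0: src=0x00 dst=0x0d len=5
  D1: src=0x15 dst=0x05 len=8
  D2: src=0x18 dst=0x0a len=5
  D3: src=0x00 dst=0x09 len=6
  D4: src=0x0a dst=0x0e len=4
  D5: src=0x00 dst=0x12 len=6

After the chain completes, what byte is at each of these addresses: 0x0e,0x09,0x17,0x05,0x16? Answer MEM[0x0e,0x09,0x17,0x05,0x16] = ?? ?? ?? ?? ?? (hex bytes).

[0] 0x00->0x0d len=5 : 44 7d 3a 4e c7
[1] 0x15->0x05 len=8 : b6 a1 45 7e dd fb fa 03
[2] 0x18->0x0a len=5 : 7e dd fb fa 03
[3] 0x00->0x09 len=6 : 44 7d 3a 4e c7 b6
[4] 0x0a->0x0e len=4 : 7d 3a 4e c7
[5] 0x00->0x12 len=6 : 44 7d 3a 4e c7 b6
query mem[0x0e]=0x7d, mem[0x09]=0x44, mem[0x17]=0xb6, mem[0x05]=0xb6, mem[0x16]=0xc7

MEM[0x0e,0x09,0x17,0x05,0x16] = 7d 44 b6 b6 c7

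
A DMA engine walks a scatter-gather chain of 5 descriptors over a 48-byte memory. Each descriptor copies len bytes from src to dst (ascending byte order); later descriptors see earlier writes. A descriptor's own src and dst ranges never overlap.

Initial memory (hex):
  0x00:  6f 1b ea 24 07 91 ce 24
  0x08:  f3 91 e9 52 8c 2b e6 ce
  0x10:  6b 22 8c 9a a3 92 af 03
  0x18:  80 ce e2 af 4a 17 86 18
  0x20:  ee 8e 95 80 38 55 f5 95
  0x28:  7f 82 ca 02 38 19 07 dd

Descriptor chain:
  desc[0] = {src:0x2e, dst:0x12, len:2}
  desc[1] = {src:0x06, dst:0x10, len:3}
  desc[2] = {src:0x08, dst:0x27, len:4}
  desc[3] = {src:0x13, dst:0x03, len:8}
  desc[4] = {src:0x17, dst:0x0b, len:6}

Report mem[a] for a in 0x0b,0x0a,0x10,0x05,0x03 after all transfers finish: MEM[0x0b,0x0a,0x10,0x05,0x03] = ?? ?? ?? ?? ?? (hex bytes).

MEM[0x0b,0x0a,0x10,0x05,0x03] = 03 e2 4a 92 dd

  after D0: wrote 2B at 0x12 = 07dd
  after D1: wrote 3B at 0x10 = ce24f3
  after D2: wrote 4B at 0x27 = f391e952
  after D3: wrote 8B at 0x03 = dda392af0380cee2
  after D4: wrote 6B at 0x0b = 0380cee2af4a
query mem[0x0b]=0x03, mem[0x0a]=0xe2, mem[0x10]=0x4a, mem[0x05]=0x92, mem[0x03]=0xdd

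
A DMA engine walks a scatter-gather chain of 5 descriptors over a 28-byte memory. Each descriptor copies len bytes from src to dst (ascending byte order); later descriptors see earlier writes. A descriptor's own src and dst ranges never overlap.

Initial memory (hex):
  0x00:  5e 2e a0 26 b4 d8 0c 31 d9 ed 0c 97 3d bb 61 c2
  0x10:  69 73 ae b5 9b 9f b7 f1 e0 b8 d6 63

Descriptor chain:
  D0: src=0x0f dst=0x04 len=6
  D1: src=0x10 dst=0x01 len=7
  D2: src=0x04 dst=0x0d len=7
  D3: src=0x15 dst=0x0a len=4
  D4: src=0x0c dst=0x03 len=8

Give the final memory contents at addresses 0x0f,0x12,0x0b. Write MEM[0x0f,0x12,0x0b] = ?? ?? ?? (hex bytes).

[0] 0x0f->0x04 len=6 : c2 69 73 ae b5 9b
[1] 0x10->0x01 len=7 : 69 73 ae b5 9b 9f b7
[2] 0x04->0x0d len=7 : b5 9b 9f b7 b5 9b 0c
[3] 0x15->0x0a len=4 : 9f b7 f1 e0
[4] 0x0c->0x03 len=8 : f1 e0 9b 9f b7 b5 9b 0c
query mem[0x0f]=0x9f, mem[0x12]=0x9b, mem[0x0b]=0xb7

MEM[0x0f,0x12,0x0b] = 9f 9b b7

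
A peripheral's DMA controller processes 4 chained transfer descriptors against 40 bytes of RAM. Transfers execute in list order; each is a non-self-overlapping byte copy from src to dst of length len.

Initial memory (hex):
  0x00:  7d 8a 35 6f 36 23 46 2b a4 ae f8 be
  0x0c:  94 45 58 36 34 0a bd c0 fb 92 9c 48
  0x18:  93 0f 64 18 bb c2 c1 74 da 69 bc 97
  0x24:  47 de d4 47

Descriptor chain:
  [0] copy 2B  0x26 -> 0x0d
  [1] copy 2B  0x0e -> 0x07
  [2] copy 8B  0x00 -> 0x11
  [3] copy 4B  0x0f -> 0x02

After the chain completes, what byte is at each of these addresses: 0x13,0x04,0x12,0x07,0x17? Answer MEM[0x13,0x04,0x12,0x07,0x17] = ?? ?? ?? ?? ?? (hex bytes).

D0: mem[0x0d..0x0e] <- [d4 47]
D1: mem[0x07..0x08] <- [47 36]
D2: mem[0x11..0x18] <- [7d 8a 35 6f 36 23 46 47]
D3: mem[0x02..0x05] <- [36 34 7d 8a]
query mem[0x13]=0x35, mem[0x04]=0x7d, mem[0x12]=0x8a, mem[0x07]=0x47, mem[0x17]=0x46

MEM[0x13,0x04,0x12,0x07,0x17] = 35 7d 8a 47 46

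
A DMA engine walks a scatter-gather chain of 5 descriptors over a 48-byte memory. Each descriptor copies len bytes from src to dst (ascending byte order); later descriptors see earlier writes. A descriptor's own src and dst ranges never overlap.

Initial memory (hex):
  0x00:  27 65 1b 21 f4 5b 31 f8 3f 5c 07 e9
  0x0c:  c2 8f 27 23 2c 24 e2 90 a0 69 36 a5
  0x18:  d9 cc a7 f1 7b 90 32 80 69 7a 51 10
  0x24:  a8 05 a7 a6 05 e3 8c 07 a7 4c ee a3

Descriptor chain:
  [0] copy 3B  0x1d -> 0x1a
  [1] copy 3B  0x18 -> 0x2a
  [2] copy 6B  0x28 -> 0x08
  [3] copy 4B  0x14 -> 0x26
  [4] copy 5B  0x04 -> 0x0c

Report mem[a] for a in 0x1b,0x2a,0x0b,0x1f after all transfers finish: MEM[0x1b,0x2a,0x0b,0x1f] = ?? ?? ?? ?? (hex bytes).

[0] 0x1d->0x1a len=3 : 90 32 80
[1] 0x18->0x2a len=3 : d9 cc 90
[2] 0x28->0x08 len=6 : 05 e3 d9 cc 90 4c
[3] 0x14->0x26 len=4 : a0 69 36 a5
[4] 0x04->0x0c len=5 : f4 5b 31 f8 05
query mem[0x1b]=0x32, mem[0x2a]=0xd9, mem[0x0b]=0xcc, mem[0x1f]=0x80

MEM[0x1b,0x2a,0x0b,0x1f] = 32 d9 cc 80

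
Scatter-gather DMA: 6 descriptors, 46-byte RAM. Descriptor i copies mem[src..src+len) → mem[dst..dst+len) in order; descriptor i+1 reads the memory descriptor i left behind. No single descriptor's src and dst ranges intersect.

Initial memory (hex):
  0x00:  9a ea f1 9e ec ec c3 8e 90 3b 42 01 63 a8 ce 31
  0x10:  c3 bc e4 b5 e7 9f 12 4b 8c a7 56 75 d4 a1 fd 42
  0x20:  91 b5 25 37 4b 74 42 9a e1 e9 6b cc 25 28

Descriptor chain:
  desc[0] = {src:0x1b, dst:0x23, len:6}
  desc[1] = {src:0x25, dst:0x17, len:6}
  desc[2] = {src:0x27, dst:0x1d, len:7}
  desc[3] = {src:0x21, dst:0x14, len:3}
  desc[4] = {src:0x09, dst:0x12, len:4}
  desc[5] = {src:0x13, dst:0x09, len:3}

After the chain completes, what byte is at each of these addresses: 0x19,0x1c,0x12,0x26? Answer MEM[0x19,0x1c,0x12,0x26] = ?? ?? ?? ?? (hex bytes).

MEM[0x19,0x1c,0x12,0x26] = 42 6b 3b fd

D0: mem[0x23..0x28] <- [75 d4 a1 fd 42 91]
D1: mem[0x17..0x1c] <- [a1 fd 42 91 e9 6b]
D2: mem[0x1d..0x23] <- [42 91 e9 6b cc 25 28]
D3: mem[0x14..0x16] <- [cc 25 28]
D4: mem[0x12..0x15] <- [3b 42 01 63]
D5: mem[0x09..0x0b] <- [42 01 63]
query mem[0x19]=0x42, mem[0x1c]=0x6b, mem[0x12]=0x3b, mem[0x26]=0xfd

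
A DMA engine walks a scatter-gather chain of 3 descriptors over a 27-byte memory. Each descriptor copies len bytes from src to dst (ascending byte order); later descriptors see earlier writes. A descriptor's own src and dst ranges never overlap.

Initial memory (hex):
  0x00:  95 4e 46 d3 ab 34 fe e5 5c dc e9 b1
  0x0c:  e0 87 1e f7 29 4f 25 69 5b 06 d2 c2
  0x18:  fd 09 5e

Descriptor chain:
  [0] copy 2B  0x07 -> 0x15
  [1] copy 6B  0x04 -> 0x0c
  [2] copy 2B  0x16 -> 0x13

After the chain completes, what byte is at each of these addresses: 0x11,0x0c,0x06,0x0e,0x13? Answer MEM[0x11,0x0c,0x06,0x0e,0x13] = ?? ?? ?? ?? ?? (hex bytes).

MEM[0x11,0x0c,0x06,0x0e,0x13] = dc ab fe fe 5c

#0 dst[0x15+2] := {0xe5,0x5c}
#1 dst[0x0c+6] := {0xab,0x34,0xfe,0xe5,0x5c,0xdc}
#2 dst[0x13+2] := {0x5c,0xc2}
query mem[0x11]=0xdc, mem[0x0c]=0xab, mem[0x06]=0xfe, mem[0x0e]=0xfe, mem[0x13]=0x5c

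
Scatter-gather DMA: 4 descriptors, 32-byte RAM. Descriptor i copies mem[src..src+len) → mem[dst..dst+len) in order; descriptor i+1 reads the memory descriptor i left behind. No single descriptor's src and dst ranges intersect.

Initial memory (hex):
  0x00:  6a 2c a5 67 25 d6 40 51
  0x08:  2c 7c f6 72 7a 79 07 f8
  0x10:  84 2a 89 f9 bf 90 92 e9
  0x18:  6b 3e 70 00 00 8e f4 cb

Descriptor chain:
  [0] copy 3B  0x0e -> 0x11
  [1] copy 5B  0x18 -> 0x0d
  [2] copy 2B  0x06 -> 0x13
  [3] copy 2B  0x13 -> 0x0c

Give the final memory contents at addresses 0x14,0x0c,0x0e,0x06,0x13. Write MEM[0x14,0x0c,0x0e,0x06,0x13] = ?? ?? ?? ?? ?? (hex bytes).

MEM[0x14,0x0c,0x0e,0x06,0x13] = 51 40 3e 40 40

  after D0: wrote 3B at 0x11 = 07f884
  after D1: wrote 5B at 0x0d = 6b3e700000
  after D2: wrote 2B at 0x13 = 4051
  after D3: wrote 2B at 0x0c = 4051
query mem[0x14]=0x51, mem[0x0c]=0x40, mem[0x0e]=0x3e, mem[0x06]=0x40, mem[0x13]=0x40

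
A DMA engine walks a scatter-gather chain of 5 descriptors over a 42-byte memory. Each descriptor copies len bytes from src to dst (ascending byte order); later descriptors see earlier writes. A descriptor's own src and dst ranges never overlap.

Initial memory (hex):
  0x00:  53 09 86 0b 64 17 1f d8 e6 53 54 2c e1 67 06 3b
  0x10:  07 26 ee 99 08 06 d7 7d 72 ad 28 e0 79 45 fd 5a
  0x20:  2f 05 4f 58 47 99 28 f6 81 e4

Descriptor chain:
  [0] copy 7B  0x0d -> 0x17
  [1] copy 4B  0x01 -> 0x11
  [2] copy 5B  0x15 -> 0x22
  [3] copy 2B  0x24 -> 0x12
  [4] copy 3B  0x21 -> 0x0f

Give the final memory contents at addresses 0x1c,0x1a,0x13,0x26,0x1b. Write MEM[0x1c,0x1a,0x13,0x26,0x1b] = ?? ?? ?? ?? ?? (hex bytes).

  after D0: wrote 7B at 0x17 = 67063b0726ee99
  after D1: wrote 4B at 0x11 = 09860b64
  after D2: wrote 5B at 0x22 = 06d767063b
  after D3: wrote 2B at 0x12 = 6706
  after D4: wrote 3B at 0x0f = 0506d7
query mem[0x1c]=0xee, mem[0x1a]=0x07, mem[0x13]=0x06, mem[0x26]=0x3b, mem[0x1b]=0x26

MEM[0x1c,0x1a,0x13,0x26,0x1b] = ee 07 06 3b 26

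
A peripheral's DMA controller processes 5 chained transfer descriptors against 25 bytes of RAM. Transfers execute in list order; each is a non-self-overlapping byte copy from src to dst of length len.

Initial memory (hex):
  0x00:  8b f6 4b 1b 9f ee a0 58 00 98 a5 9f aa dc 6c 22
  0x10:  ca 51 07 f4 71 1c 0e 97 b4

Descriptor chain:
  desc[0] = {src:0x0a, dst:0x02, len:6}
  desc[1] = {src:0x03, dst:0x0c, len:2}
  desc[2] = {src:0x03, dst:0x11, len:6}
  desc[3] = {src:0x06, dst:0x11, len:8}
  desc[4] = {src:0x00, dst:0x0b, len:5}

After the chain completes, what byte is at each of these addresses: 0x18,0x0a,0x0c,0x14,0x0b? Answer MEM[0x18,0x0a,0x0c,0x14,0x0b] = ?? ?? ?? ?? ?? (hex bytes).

MEM[0x18,0x0a,0x0c,0x14,0x0b] = aa a5 f6 98 8b

  after D0: wrote 6B at 0x02 = a59faadc6c22
  after D1: wrote 2B at 0x0c = 9faa
  after D2: wrote 6B at 0x11 = 9faadc6c2200
  after D3: wrote 8B at 0x11 = 6c220098a59f9faa
  after D4: wrote 5B at 0x0b = 8bf6a59faa
query mem[0x18]=0xaa, mem[0x0a]=0xa5, mem[0x0c]=0xf6, mem[0x14]=0x98, mem[0x0b]=0x8b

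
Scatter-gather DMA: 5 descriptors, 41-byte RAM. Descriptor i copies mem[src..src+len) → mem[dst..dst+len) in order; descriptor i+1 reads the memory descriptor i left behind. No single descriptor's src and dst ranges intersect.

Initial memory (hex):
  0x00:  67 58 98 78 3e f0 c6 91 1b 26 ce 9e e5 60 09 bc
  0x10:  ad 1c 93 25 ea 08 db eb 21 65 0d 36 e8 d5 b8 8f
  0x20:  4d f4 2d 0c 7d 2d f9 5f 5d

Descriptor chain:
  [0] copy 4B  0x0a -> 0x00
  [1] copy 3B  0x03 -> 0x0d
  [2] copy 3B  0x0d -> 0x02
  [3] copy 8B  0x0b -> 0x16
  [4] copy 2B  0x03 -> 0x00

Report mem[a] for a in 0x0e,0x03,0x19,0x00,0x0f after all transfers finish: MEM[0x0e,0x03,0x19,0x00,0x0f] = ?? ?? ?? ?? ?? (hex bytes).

  after D0: wrote 4B at 0x00 = ce9ee560
  after D1: wrote 3B at 0x0d = 603ef0
  after D2: wrote 3B at 0x02 = 603ef0
  after D3: wrote 8B at 0x16 = 9ee5603ef0ad1c93
  after D4: wrote 2B at 0x00 = 3ef0
query mem[0x0e]=0x3e, mem[0x03]=0x3e, mem[0x19]=0x3e, mem[0x00]=0x3e, mem[0x0f]=0xf0

MEM[0x0e,0x03,0x19,0x00,0x0f] = 3e 3e 3e 3e f0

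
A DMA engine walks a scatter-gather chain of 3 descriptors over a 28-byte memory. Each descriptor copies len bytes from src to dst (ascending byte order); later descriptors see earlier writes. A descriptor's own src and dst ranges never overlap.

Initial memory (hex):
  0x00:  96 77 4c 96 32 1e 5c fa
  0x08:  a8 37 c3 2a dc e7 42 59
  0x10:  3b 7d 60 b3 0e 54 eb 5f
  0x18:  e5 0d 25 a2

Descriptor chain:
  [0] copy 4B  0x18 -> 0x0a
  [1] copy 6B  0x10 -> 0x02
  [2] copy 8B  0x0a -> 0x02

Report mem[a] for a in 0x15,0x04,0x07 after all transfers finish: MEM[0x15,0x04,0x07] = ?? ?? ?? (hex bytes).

#0 dst[0x0a+4] := {0xe5,0x0d,0x25,0xa2}
#1 dst[0x02+6] := {0x3b,0x7d,0x60,0xb3,0x0e,0x54}
#2 dst[0x02+8] := {0xe5,0x0d,0x25,0xa2,0x42,0x59,0x3b,0x7d}
query mem[0x15]=0x54, mem[0x04]=0x25, mem[0x07]=0x59

MEM[0x15,0x04,0x07] = 54 25 59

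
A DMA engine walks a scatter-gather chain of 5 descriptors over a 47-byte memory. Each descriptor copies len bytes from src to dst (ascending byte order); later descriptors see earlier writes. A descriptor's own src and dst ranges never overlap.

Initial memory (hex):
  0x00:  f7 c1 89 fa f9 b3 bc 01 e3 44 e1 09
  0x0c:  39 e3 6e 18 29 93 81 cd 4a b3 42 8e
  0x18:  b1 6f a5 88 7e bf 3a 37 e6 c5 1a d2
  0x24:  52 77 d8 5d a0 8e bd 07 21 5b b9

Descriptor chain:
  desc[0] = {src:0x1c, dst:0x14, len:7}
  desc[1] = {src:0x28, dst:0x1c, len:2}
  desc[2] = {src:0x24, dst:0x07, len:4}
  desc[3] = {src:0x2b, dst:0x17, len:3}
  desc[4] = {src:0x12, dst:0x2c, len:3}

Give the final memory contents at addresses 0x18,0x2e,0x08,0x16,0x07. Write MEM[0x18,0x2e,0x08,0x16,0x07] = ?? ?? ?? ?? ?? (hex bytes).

  after D0: wrote 7B at 0x14 = 7ebf3a37e6c51a
  after D1: wrote 2B at 0x1c = a08e
  after D2: wrote 4B at 0x07 = 5277d85d
  after D3: wrote 3B at 0x17 = 07215b
  after D4: wrote 3B at 0x2c = 81cd7e
query mem[0x18]=0x21, mem[0x2e]=0x7e, mem[0x08]=0x77, mem[0x16]=0x3a, mem[0x07]=0x52

MEM[0x18,0x2e,0x08,0x16,0x07] = 21 7e 77 3a 52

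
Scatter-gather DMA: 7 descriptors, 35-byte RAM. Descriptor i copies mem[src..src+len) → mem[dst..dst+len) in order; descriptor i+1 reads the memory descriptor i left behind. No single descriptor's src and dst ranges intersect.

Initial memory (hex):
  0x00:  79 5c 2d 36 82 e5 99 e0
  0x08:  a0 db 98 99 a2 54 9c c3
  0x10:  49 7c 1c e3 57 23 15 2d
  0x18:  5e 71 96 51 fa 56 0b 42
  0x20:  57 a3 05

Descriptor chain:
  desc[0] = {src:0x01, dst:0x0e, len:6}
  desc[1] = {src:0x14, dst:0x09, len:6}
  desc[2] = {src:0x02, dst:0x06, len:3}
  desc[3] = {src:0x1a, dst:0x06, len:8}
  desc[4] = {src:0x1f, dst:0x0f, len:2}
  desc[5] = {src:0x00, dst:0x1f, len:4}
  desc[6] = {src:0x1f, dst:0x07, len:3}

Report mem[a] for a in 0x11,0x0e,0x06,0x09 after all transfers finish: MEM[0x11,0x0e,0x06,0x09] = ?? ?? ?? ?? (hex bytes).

D0: mem[0x0e..0x13] <- [5c 2d 36 82 e5 99]
D1: mem[0x09..0x0e] <- [57 23 15 2d 5e 71]
D2: mem[0x06..0x08] <- [2d 36 82]
D3: mem[0x06..0x0d] <- [96 51 fa 56 0b 42 57 a3]
D4: mem[0x0f..0x10] <- [42 57]
D5: mem[0x1f..0x22] <- [79 5c 2d 36]
D6: mem[0x07..0x09] <- [79 5c 2d]
query mem[0x11]=0x82, mem[0x0e]=0x71, mem[0x06]=0x96, mem[0x09]=0x2d

MEM[0x11,0x0e,0x06,0x09] = 82 71 96 2d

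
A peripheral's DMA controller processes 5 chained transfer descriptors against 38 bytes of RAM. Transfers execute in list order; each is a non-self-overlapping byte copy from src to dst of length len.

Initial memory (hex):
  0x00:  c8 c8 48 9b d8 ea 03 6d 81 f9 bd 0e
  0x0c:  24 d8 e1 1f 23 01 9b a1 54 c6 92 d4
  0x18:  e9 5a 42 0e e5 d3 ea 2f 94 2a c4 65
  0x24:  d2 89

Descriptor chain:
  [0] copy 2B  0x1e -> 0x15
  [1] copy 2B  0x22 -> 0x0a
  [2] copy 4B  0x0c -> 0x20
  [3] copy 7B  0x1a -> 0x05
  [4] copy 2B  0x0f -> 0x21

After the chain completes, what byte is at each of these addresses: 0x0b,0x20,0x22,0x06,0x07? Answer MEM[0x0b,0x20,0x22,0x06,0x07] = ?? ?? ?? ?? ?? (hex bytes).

MEM[0x0b,0x20,0x22,0x06,0x07] = 24 24 23 0e e5

  after D0: wrote 2B at 0x15 = ea2f
  after D1: wrote 2B at 0x0a = c465
  after D2: wrote 4B at 0x20 = 24d8e11f
  after D3: wrote 7B at 0x05 = 420ee5d3ea2f24
  after D4: wrote 2B at 0x21 = 1f23
query mem[0x0b]=0x24, mem[0x20]=0x24, mem[0x22]=0x23, mem[0x06]=0x0e, mem[0x07]=0xe5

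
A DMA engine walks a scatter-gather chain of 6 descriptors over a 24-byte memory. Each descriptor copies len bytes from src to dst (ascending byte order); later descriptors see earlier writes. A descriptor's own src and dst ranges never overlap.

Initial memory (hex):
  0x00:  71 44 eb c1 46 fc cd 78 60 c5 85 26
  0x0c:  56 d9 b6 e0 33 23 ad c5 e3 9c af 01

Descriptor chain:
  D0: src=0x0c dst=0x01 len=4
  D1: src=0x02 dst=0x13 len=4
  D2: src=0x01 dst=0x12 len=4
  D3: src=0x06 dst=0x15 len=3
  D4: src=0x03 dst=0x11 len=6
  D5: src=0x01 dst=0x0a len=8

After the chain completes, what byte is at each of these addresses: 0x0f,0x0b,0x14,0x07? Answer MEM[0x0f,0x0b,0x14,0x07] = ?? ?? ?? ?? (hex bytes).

#0 dst[0x01+4] := {0x56,0xd9,0xb6,0xe0}
#1 dst[0x13+4] := {0xd9,0xb6,0xe0,0xfc}
#2 dst[0x12+4] := {0x56,0xd9,0xb6,0xe0}
#3 dst[0x15+3] := {0xcd,0x78,0x60}
#4 dst[0x11+6] := {0xb6,0xe0,0xfc,0xcd,0x78,0x60}
#5 dst[0x0a+8] := {0x56,0xd9,0xb6,0xe0,0xfc,0xcd,0x78,0x60}
query mem[0x0f]=0xcd, mem[0x0b]=0xd9, mem[0x14]=0xcd, mem[0x07]=0x78

MEM[0x0f,0x0b,0x14,0x07] = cd d9 cd 78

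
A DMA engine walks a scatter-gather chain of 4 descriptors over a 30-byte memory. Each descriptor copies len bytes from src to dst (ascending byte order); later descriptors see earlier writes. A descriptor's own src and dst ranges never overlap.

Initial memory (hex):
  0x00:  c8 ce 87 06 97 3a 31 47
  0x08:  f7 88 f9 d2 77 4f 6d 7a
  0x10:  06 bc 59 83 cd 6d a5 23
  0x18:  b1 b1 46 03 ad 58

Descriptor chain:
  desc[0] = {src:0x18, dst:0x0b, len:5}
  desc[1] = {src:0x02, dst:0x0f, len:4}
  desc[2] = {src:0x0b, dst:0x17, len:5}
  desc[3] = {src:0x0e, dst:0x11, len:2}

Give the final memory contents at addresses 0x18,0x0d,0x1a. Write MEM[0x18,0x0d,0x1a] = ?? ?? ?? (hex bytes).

MEM[0x18,0x0d,0x1a] = b1 46 03

D0: mem[0x0b..0x0f] <- [b1 b1 46 03 ad]
D1: mem[0x0f..0x12] <- [87 06 97 3a]
D2: mem[0x17..0x1b] <- [b1 b1 46 03 87]
D3: mem[0x11..0x12] <- [03 87]
query mem[0x18]=0xb1, mem[0x0d]=0x46, mem[0x1a]=0x03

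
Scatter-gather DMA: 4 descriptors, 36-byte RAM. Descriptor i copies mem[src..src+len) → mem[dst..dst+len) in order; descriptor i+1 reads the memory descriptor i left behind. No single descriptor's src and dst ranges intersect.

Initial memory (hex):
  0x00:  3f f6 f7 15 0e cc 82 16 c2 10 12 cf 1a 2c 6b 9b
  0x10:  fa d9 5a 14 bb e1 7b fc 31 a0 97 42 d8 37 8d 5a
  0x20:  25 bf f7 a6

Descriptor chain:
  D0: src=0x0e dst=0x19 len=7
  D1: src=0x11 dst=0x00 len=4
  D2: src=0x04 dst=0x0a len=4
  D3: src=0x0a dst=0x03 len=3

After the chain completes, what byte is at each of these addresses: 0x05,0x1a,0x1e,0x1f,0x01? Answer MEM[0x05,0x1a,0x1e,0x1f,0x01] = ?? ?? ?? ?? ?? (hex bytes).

MEM[0x05,0x1a,0x1e,0x1f,0x01] = 82 9b 14 bb 5a

#0 dst[0x19+7] := {0x6b,0x9b,0xfa,0xd9,0x5a,0x14,0xbb}
#1 dst[0x00+4] := {0xd9,0x5a,0x14,0xbb}
#2 dst[0x0a+4] := {0x0e,0xcc,0x82,0x16}
#3 dst[0x03+3] := {0x0e,0xcc,0x82}
query mem[0x05]=0x82, mem[0x1a]=0x9b, mem[0x1e]=0x14, mem[0x1f]=0xbb, mem[0x01]=0x5a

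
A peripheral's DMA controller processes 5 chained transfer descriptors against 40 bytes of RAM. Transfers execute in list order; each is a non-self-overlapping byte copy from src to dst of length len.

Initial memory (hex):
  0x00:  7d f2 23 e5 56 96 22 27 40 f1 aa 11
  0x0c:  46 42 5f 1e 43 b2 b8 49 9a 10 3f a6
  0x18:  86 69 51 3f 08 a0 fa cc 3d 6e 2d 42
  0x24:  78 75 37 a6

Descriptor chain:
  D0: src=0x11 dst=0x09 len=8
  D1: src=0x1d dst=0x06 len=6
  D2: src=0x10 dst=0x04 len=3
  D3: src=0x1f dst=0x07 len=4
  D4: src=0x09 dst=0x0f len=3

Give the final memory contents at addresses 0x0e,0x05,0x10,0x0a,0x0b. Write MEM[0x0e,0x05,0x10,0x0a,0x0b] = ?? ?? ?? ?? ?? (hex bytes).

MEM[0x0e,0x05,0x10,0x0a,0x0b] = 3f b2 2d 2d 2d

[0] 0x11->0x09 len=8 : b2 b8 49 9a 10 3f a6 86
[1] 0x1d->0x06 len=6 : a0 fa cc 3d 6e 2d
[2] 0x10->0x04 len=3 : 86 b2 b8
[3] 0x1f->0x07 len=4 : cc 3d 6e 2d
[4] 0x09->0x0f len=3 : 6e 2d 2d
query mem[0x0e]=0x3f, mem[0x05]=0xb2, mem[0x10]=0x2d, mem[0x0a]=0x2d, mem[0x0b]=0x2d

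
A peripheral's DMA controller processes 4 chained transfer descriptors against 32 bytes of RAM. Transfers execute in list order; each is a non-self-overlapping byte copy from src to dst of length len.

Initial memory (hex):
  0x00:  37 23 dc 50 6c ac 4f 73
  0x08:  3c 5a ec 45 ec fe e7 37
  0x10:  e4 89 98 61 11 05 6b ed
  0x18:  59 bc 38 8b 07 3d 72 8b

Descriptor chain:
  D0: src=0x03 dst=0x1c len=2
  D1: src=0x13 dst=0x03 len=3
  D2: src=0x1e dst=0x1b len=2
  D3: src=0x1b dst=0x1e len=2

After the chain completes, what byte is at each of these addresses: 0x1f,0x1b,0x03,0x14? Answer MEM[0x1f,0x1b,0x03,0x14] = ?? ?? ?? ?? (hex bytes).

#0 dst[0x1c+2] := {0x50,0x6c}
#1 dst[0x03+3] := {0x61,0x11,0x05}
#2 dst[0x1b+2] := {0x72,0x8b}
#3 dst[0x1e+2] := {0x72,0x8b}
query mem[0x1f]=0x8b, mem[0x1b]=0x72, mem[0x03]=0x61, mem[0x14]=0x11

MEM[0x1f,0x1b,0x03,0x14] = 8b 72 61 11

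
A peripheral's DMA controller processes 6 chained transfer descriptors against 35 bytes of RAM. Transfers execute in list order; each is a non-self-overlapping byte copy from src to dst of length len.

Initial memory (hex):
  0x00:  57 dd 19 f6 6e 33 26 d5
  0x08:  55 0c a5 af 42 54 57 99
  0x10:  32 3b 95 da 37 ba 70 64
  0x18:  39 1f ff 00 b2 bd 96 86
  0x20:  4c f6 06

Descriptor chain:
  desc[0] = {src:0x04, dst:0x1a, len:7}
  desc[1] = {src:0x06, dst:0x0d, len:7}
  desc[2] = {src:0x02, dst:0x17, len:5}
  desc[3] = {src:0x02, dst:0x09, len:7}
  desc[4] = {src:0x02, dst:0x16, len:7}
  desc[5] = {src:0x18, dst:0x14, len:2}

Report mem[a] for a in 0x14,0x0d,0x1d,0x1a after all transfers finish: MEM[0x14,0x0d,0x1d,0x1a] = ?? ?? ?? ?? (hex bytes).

MEM[0x14,0x0d,0x1d,0x1a] = 6e 26 d5 26

[0] 0x04->0x1a len=7 : 6e 33 26 d5 55 0c a5
[1] 0x06->0x0d len=7 : 26 d5 55 0c a5 af 42
[2] 0x02->0x17 len=5 : 19 f6 6e 33 26
[3] 0x02->0x09 len=7 : 19 f6 6e 33 26 d5 55
[4] 0x02->0x16 len=7 : 19 f6 6e 33 26 d5 55
[5] 0x18->0x14 len=2 : 6e 33
query mem[0x14]=0x6e, mem[0x0d]=0x26, mem[0x1d]=0xd5, mem[0x1a]=0x26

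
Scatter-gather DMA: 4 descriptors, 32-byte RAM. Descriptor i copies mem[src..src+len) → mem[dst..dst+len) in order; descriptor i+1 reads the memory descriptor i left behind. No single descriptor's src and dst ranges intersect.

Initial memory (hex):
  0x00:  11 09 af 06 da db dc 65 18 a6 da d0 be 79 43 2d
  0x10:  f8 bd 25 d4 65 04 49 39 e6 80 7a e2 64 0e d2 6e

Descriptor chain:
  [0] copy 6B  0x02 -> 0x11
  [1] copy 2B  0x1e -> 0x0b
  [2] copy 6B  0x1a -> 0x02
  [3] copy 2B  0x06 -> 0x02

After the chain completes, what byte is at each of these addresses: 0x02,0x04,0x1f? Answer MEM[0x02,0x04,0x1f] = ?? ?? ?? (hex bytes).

  after D0: wrote 6B at 0x11 = af06dadbdc65
  after D1: wrote 2B at 0x0b = d26e
  after D2: wrote 6B at 0x02 = 7ae2640ed26e
  after D3: wrote 2B at 0x02 = d26e
query mem[0x02]=0xd2, mem[0x04]=0x64, mem[0x1f]=0x6e

MEM[0x02,0x04,0x1f] = d2 64 6e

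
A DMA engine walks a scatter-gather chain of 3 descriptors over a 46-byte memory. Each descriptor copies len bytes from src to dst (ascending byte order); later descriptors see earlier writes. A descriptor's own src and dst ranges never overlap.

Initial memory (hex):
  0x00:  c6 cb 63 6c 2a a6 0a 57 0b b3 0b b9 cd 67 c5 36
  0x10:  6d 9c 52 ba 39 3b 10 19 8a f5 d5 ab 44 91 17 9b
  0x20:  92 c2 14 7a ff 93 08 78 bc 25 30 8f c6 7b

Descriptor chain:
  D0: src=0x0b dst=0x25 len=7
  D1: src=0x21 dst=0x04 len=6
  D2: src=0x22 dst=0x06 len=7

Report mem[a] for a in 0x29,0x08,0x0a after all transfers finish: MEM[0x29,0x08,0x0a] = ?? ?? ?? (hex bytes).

  after D0: wrote 7B at 0x25 = b9cd67c5366d9c
  after D1: wrote 6B at 0x04 = c2147affb9cd
  after D2: wrote 7B at 0x06 = 147affb9cd67c5
query mem[0x29]=0x36, mem[0x08]=0xff, mem[0x0a]=0xcd

MEM[0x29,0x08,0x0a] = 36 ff cd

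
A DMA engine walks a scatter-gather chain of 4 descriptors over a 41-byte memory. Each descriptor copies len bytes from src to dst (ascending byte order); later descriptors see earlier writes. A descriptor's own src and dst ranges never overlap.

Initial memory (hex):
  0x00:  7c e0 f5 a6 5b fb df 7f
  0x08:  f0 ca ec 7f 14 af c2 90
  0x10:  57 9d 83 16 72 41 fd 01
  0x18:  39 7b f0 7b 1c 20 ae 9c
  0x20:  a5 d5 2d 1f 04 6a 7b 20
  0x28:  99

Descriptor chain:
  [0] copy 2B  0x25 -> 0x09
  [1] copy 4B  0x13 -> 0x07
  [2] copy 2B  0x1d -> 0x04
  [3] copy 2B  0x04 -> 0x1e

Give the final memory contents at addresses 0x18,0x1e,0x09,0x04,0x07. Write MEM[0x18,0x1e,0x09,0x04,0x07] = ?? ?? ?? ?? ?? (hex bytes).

[0] 0x25->0x09 len=2 : 6a 7b
[1] 0x13->0x07 len=4 : 16 72 41 fd
[2] 0x1d->0x04 len=2 : 20 ae
[3] 0x04->0x1e len=2 : 20 ae
query mem[0x18]=0x39, mem[0x1e]=0x20, mem[0x09]=0x41, mem[0x04]=0x20, mem[0x07]=0x16

MEM[0x18,0x1e,0x09,0x04,0x07] = 39 20 41 20 16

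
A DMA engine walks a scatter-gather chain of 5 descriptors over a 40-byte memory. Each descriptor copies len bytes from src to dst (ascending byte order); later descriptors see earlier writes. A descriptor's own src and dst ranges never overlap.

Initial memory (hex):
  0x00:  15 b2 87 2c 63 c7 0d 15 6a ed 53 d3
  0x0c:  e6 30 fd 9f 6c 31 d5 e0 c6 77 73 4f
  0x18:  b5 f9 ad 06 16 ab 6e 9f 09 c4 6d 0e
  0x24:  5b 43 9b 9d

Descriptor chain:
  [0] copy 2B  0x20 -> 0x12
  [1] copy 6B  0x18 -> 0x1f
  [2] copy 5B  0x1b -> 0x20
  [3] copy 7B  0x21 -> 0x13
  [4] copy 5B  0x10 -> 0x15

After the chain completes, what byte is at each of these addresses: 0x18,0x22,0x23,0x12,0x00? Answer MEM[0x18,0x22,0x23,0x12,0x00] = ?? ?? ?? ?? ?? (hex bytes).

MEM[0x18,0x22,0x23,0x12,0x00] = 16 ab 6e 09 15

  after D0: wrote 2B at 0x12 = 09c4
  after D1: wrote 6B at 0x1f = b5f9ad0616ab
  after D2: wrote 5B at 0x20 = 0616ab6eb5
  after D3: wrote 7B at 0x13 = 16ab6eb5439b9d
  after D4: wrote 5B at 0x15 = 6c310916ab
query mem[0x18]=0x16, mem[0x22]=0xab, mem[0x23]=0x6e, mem[0x12]=0x09, mem[0x00]=0x15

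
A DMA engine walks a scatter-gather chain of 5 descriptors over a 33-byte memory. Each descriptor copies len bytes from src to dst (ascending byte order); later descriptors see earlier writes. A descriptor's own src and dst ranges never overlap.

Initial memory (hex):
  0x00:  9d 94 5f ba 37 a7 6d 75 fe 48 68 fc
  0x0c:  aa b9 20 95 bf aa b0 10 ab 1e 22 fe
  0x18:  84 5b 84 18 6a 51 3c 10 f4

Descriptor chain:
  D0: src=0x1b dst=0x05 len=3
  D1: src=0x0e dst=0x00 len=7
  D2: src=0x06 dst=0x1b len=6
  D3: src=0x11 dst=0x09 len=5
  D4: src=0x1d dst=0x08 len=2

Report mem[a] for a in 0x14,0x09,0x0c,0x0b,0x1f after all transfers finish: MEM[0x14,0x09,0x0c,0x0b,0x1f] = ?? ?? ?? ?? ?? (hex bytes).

MEM[0x14,0x09,0x0c,0x0b,0x1f] = ab 48 ab 10 68

#0 dst[0x05+3] := {0x18,0x6a,0x51}
#1 dst[0x00+7] := {0x20,0x95,0xbf,0xaa,0xb0,0x10,0xab}
#2 dst[0x1b+6] := {0xab,0x51,0xfe,0x48,0x68,0xfc}
#3 dst[0x09+5] := {0xaa,0xb0,0x10,0xab,0x1e}
#4 dst[0x08+2] := {0xfe,0x48}
query mem[0x14]=0xab, mem[0x09]=0x48, mem[0x0c]=0xab, mem[0x0b]=0x10, mem[0x1f]=0x68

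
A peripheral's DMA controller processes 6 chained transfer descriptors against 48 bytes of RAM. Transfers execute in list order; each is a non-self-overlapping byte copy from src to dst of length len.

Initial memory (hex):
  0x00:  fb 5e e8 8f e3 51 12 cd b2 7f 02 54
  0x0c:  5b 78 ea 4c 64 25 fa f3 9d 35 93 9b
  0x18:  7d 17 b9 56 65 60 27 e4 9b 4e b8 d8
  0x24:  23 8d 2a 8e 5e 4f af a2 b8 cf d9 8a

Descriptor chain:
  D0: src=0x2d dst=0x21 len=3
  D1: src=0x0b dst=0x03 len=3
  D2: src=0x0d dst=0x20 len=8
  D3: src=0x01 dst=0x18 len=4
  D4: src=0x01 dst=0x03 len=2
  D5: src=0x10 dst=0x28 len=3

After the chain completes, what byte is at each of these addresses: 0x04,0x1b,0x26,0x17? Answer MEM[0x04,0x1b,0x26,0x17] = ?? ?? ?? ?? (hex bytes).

MEM[0x04,0x1b,0x26,0x17] = e8 5b f3 9b

D0: mem[0x21..0x23] <- [cf d9 8a]
D1: mem[0x03..0x05] <- [54 5b 78]
D2: mem[0x20..0x27] <- [78 ea 4c 64 25 fa f3 9d]
D3: mem[0x18..0x1b] <- [5e e8 54 5b]
D4: mem[0x03..0x04] <- [5e e8]
D5: mem[0x28..0x2a] <- [64 25 fa]
query mem[0x04]=0xe8, mem[0x1b]=0x5b, mem[0x26]=0xf3, mem[0x17]=0x9b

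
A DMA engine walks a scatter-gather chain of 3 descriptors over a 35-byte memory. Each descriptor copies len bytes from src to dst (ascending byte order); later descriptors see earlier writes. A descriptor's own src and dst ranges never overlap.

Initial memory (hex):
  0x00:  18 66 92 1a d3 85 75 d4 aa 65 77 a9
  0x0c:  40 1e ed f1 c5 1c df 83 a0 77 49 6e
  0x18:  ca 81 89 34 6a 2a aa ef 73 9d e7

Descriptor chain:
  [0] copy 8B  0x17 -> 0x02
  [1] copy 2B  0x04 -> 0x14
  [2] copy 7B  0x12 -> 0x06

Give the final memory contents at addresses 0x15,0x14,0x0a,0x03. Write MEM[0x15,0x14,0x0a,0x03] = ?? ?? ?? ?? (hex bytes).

#0 dst[0x02+8] := {0x6e,0xca,0x81,0x89,0x34,0x6a,0x2a,0xaa}
#1 dst[0x14+2] := {0x81,0x89}
#2 dst[0x06+7] := {0xdf,0x83,0x81,0x89,0x49,0x6e,0xca}
query mem[0x15]=0x89, mem[0x14]=0x81, mem[0x0a]=0x49, mem[0x03]=0xca

MEM[0x15,0x14,0x0a,0x03] = 89 81 49 ca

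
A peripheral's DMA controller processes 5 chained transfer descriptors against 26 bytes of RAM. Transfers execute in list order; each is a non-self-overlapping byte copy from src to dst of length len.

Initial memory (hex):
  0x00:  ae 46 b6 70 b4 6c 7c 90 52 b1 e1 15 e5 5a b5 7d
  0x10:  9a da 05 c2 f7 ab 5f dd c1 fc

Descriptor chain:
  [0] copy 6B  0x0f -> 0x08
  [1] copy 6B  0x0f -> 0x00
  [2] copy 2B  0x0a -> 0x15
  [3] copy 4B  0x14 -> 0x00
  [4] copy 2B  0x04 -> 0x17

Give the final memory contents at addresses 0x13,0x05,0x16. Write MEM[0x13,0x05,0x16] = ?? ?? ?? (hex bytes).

MEM[0x13,0x05,0x16] = c2 f7 05

[0] 0x0f->0x08 len=6 : 7d 9a da 05 c2 f7
[1] 0x0f->0x00 len=6 : 7d 9a da 05 c2 f7
[2] 0x0a->0x15 len=2 : da 05
[3] 0x14->0x00 len=4 : f7 da 05 dd
[4] 0x04->0x17 len=2 : c2 f7
query mem[0x13]=0xc2, mem[0x05]=0xf7, mem[0x16]=0x05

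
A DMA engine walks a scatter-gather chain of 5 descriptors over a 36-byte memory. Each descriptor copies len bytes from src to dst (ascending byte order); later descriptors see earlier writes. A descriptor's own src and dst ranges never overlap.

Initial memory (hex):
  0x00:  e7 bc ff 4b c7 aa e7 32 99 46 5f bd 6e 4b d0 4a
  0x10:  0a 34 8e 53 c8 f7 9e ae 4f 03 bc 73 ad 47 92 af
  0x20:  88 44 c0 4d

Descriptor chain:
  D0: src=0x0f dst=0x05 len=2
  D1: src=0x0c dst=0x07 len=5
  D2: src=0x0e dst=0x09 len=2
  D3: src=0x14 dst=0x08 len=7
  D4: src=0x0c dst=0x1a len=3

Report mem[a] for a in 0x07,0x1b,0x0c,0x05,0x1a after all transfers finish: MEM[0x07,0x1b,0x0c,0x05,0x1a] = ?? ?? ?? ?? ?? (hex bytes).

#0 dst[0x05+2] := {0x4a,0x0a}
#1 dst[0x07+5] := {0x6e,0x4b,0xd0,0x4a,0x0a}
#2 dst[0x09+2] := {0xd0,0x4a}
#3 dst[0x08+7] := {0xc8,0xf7,0x9e,0xae,0x4f,0x03,0xbc}
#4 dst[0x1a+3] := {0x4f,0x03,0xbc}
query mem[0x07]=0x6e, mem[0x1b]=0x03, mem[0x0c]=0x4f, mem[0x05]=0x4a, mem[0x1a]=0x4f

MEM[0x07,0x1b,0x0c,0x05,0x1a] = 6e 03 4f 4a 4f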